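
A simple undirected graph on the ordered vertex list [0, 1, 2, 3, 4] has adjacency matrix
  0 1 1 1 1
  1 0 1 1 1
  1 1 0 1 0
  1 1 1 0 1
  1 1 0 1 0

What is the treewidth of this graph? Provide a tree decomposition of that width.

Each bag holds 4 vertices, so the decomposition has width 3, which upper-bounds the treewidth. For the lower bound, the 4 vertices {0, 1, 2, 3} are pairwise adjacent, and any tree decomposition puts a clique entirely inside one bag — forcing width ≥ 3. The upper and lower bounds meet at 3, so that is the treewidth.

Treewidth 3.
One optimal decomposition is:
Bags: B1 = {0, 1, 2, 3}  B2 = {0, 1, 3, 4}
Tree: B1–B2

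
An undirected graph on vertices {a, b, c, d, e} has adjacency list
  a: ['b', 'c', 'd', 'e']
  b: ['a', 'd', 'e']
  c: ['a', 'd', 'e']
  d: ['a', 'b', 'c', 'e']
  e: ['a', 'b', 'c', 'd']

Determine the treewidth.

3

A width-3 tree decomposition is:
Bags: B1 = {a, b, d, e}  B2 = {a, c, d, e}
Tree: B1–B2
Every bag has size at most 4, so the width is 4 − 1 = 3 and tw(G) ≤ 3. For the lower bound, the 4 vertices {a, c, d, e} are pairwise adjacent, and any tree decomposition puts a clique entirely inside one bag — forcing width ≥ 3. Combining the bounds, tw(G) = 3.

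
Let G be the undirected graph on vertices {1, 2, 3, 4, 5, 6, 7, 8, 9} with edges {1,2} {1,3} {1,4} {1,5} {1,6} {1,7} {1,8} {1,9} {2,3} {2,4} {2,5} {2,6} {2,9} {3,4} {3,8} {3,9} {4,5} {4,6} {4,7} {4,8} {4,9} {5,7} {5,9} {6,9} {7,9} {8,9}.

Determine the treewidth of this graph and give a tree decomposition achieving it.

Treewidth 4.
One such decomposition:
Bags: B1 = {1, 4, 5, 7, 9}  B2 = {1, 2, 4, 5, 9}  B3 = {1, 2, 3, 4, 9}  B4 = {1, 2, 4, 6, 9}  B5 = {1, 3, 4, 8, 9}
Tree: B1–B2, B2–B3, B3–B4, B3–B5

Every bag has size at most 5, so the width is 5 − 1 = 4 and tw(G) ≤ 4. For the lower bound, the 5 vertices {1, 3, 4, 8, 9} are pairwise adjacent, and any tree decomposition puts a clique entirely inside one bag — forcing width ≥ 4. Therefore the treewidth is 4.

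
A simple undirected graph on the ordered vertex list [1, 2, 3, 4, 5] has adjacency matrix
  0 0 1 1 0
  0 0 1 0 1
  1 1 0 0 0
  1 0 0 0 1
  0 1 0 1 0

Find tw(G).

2

A width-2 tree decomposition is:
Bags: B1 = {1, 3, 4}  B2 = {2, 3, 4}  B3 = {2, 4, 5}
Tree: B1–B2, B2–B3
Each bag holds 3 vertices, so the decomposition has width 2, which upper-bounds the treewidth. The edges 4–1–3–2–5–4 form a cycle, so G is not a tree and its treewidth is at least 2. Therefore the treewidth is 2.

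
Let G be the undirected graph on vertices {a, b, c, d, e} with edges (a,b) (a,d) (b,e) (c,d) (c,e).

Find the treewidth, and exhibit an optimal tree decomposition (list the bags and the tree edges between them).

Treewidth 2.
One such decomposition:
Bags: B1 = {c, d, e}  B2 = {b, d, e}  B3 = {a, b, d}
Tree: B1–B2, B2–B3

Each bag holds 3 vertices, so the decomposition has width 2, which upper-bounds the treewidth. The edges d–c–e–b–a–d form a cycle, so G is not a tree and its treewidth is at least 2. Therefore the treewidth is 2.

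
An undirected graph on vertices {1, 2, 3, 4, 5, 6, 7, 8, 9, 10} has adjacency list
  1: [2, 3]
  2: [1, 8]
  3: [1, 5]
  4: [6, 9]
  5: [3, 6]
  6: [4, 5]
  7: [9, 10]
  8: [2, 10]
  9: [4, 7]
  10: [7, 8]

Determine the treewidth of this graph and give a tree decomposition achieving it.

The largest bag has 3 vertices, giving width 2; this decomposition certifies tw(G) ≤ 2. For the lower bound, G contains the cycle 5–3–1–2–8–10–7–9–4–6–5, so G is not a forest; only forests have treewidth ≤ 1, hence tw(G) ≥ 2. The upper and lower bounds meet at 2, so that is the treewidth.

Treewidth 2.
Bags: B1 = {1, 3, 5}  B2 = {1, 2, 5}  B3 = {2, 5, 8}  B4 = {5, 8, 10}  B5 = {5, 7, 10}  B6 = {5, 7, 9}  B7 = {4, 5, 9}  B8 = {4, 5, 6}
Tree: B1–B2, B2–B3, B3–B4, B4–B5, B5–B6, B6–B7, B7–B8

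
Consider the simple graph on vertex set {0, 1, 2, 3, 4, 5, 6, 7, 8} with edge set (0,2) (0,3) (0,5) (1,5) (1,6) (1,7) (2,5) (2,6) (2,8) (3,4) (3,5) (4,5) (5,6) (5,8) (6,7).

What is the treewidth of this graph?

A width-2 tree decomposition is:
Bags: B1 = {1, 5, 6}  B2 = {2, 5, 6}  B3 = {1, 6, 7}  B4 = {0, 2, 5}  B5 = {2, 5, 8}  B6 = {0, 3, 5}  B7 = {3, 4, 5}
Tree: B1–B2, B1–B3, B2–B4, B4–B5, B4–B6, B6–B7
Every bag has size at most 3, so the width is 3 − 1 = 2 and tw(G) ≤ 2. Conversely, {1, 5, 6} is a clique of size 3, and the vertices of any clique must share a bag in every tree decomposition; so some bag has ≥ 3 vertices and tw(G) ≥ 2. Therefore the treewidth is 2.

2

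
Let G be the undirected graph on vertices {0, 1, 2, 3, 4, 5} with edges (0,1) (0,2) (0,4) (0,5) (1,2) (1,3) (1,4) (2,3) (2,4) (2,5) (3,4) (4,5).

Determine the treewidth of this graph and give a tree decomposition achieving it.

Each bag holds 4 vertices, so the decomposition has width 3, which upper-bounds the treewidth. On the other hand G contains the 4-clique {0, 1, 2, 4}. A clique must lie in a single bag of any decomposition, so no decomposition can have width below 3. Therefore the treewidth is 3.

Treewidth 3.
One such decomposition:
Bags: B1 = {1, 2, 3, 4}  B2 = {0, 1, 2, 4}  B3 = {0, 2, 4, 5}
Tree: B1–B2, B2–B3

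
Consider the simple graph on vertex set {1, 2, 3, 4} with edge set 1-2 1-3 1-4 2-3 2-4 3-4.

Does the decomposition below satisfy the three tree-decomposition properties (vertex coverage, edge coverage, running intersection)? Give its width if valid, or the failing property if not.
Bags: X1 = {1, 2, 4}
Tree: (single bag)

A tree decomposition must satisfy three properties: every vertex lies in some bag; for every edge, both endpoints lie together in some bag; and for every vertex, the bags containing it form a connected subtree. Here vertex 3 appears in no bag, so the decomposition is invalid.

No — vertex 3 appears in no bag.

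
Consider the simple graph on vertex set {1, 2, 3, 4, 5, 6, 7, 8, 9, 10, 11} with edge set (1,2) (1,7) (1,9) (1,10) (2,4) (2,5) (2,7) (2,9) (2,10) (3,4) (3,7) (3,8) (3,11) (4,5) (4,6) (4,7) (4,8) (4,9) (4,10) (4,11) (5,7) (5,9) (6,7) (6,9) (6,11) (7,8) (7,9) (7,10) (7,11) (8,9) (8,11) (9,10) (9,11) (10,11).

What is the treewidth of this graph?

4

A width-4 tree decomposition is:
Bags: B1 = {4, 7, 9, 10, 11}  B2 = {4, 6, 7, 9, 11}  B3 = {2, 4, 7, 9, 10}  B4 = {4, 7, 8, 9, 11}  B5 = {2, 4, 5, 7, 9}  B6 = {1, 2, 7, 9, 10}  B7 = {3, 4, 7, 8, 11}
Tree: B1–B2, B1–B3, B1–B4, B3–B5, B3–B6, B4–B7
The largest bag has 5 vertices, giving width 4; this decomposition certifies tw(G) ≤ 4. On the other hand G contains the 5-clique {1, 2, 7, 9, 10}. A clique must lie in a single bag of any decomposition, so no decomposition can have width below 4. The upper and lower bounds meet at 4, so that is the treewidth.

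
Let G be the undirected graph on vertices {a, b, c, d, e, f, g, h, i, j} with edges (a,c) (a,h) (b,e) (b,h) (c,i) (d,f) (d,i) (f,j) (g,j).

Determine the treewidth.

A width-1 tree decomposition is:
Bags: B1 = {b, e}  B2 = {b, h}  B3 = {a, h}  B4 = {a, c}  B5 = {c, i}  B6 = {d, i}  B7 = {d, f}  B8 = {f, j}  B9 = {g, j}
Tree: B1–B2, B2–B3, B3–B4, B4–B5, B5–B6, B6–B7, B7–B8, B8–B9
Every bag has size at most 2, so the width is 2 − 1 = 1 and tw(G) ≤ 1. Since G has at least one edge (e.g. e–b), it is not an edgeless graph, so tw(G) ≥ 1. Therefore the treewidth is 1.

1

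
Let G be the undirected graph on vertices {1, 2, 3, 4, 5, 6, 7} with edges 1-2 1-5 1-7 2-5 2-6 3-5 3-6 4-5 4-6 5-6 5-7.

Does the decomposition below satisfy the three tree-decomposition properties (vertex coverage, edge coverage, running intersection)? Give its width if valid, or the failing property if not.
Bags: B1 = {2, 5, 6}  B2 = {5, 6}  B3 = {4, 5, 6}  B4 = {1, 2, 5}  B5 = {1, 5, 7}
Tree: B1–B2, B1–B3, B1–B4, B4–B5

A tree decomposition must satisfy three properties: every vertex lies in some bag; for every edge, both endpoints lie together in some bag; and for every vertex, the bags containing it form a connected subtree. Here vertex 3 appears in no bag, so the decomposition is invalid.

No — vertex 3 appears in no bag.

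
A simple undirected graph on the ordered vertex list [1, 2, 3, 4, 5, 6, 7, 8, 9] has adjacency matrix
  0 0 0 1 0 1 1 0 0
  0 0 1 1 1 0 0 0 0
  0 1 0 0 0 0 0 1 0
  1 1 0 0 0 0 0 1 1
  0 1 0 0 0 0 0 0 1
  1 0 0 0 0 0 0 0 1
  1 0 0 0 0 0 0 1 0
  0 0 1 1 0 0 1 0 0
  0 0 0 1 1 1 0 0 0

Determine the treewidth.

3

A width-3 tree decomposition is:
Bags: B1 = {2, 3, 5, 9}  B2 = {2, 3, 4, 9}  B3 = {3, 4, 8, 9}  B4 = {4, 6, 8, 9}  B5 = {1, 4, 6, 8}  B6 = {1, 6, 7, 8}
Tree: B1–B2, B2–B3, B3–B4, B4–B5, B5–B6
Every bag has size at most 4, so the width is 4 − 1 = 3 and tw(G) ≤ 3. For the lower bound: the 4 vertex sets {2,3,5}, {9}, {4}, {1,6,7,8} are disjoint, each induces a connected subgraph, and every pair is joined by at least one edge of G. Contracting each set to a single vertex therefore yields K_{4} as a minor, and since treewidth is minor-monotone, tw(G) ≥ tw(K_{4}) = 3. Therefore the treewidth is 3.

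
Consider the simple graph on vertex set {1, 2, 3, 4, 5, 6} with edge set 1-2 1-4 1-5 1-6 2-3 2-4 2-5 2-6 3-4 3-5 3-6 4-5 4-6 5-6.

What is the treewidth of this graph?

4

A width-4 tree decomposition is:
Bags: B1 = {1, 2, 4, 5, 6}  B2 = {2, 3, 4, 5, 6}
Tree: B1–B2
Each bag holds 5 vertices, so the decomposition has width 4, which upper-bounds the treewidth. On the other hand G contains the 5-clique {1, 2, 4, 5, 6}. A clique must lie in a single bag of any decomposition, so no decomposition can have width below 4. Hence tw(G) = 4 exactly.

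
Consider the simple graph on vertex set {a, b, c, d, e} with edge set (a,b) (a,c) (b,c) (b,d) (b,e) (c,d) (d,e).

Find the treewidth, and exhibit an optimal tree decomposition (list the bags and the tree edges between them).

Each bag holds 3 vertices, so the decomposition has width 2, which upper-bounds the treewidth. For the lower bound, the 3 vertices {b, d, e} are pairwise adjacent, and any tree decomposition puts a clique entirely inside one bag — forcing width ≥ 2. Combining the bounds, tw(G) = 2.

Treewidth 2.
One such decomposition:
Bags: B1 = {b, d, e}  B2 = {b, c, d}  B3 = {a, b, c}
Tree: B1–B2, B2–B3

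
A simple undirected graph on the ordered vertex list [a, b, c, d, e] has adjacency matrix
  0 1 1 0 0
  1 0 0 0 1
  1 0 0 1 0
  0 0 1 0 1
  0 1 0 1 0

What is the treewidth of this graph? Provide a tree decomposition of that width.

Every bag has size at most 3, so the width is 3 − 1 = 2 and tw(G) ≤ 2. For the lower bound, G contains the cycle d–c–a–b–e–d, so G is not a forest; only forests have treewidth ≤ 1, hence tw(G) ≥ 2. Combining the bounds, tw(G) = 2.

Treewidth 2.
Bags: B1 = {a, c, d}  B2 = {a, b, d}  B3 = {b, d, e}
Tree: B1–B2, B2–B3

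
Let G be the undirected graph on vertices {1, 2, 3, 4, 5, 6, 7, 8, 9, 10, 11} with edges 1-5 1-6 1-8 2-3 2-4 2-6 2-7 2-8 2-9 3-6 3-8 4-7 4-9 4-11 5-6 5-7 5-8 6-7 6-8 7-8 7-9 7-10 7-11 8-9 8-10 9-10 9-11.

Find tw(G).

3

A width-3 tree decomposition is:
Bags: B1 = {2, 7, 8, 9}  B2 = {2, 6, 7, 8}  B3 = {5, 6, 7, 8}  B4 = {2, 3, 6, 8}  B5 = {2, 4, 7, 9}  B6 = {1, 5, 6, 8}  B7 = {7, 8, 9, 10}  B8 = {4, 7, 9, 11}
Tree: B1–B2, B2–B3, B2–B4, B1–B5, B3–B6, B1–B7, B5–B8
Every bag has size at most 4, so the width is 4 − 1 = 3 and tw(G) ≤ 3. On the other hand G contains the 4-clique {1, 5, 6, 8}. A clique must lie in a single bag of any decomposition, so no decomposition can have width below 3. The upper and lower bounds meet at 3, so that is the treewidth.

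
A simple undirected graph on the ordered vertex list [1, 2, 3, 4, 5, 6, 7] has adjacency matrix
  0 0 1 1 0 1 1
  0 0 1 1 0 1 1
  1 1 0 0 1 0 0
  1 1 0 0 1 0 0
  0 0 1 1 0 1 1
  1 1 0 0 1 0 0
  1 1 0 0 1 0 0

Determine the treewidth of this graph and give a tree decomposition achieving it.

Each bag holds 4 vertices, so the decomposition has width 3, which upper-bounds the treewidth. For the lower bound: the 4 vertex sets {3,5}, {2,6}, {1}, {7} are disjoint, each induces a connected subgraph, and every pair is joined by at least one edge of G. Contracting each set to a single vertex therefore yields K_{4} as a minor, and since treewidth is minor-monotone, tw(G) ≥ tw(K_{4}) = 3. Therefore the treewidth is 3.

Treewidth 3.
Bags: B1 = {1, 2, 3, 5}  B2 = {1, 2, 5, 6}  B3 = {1, 2, 5, 7}  B4 = {1, 2, 4, 5}
Tree: B1–B2, B2–B3, B3–B4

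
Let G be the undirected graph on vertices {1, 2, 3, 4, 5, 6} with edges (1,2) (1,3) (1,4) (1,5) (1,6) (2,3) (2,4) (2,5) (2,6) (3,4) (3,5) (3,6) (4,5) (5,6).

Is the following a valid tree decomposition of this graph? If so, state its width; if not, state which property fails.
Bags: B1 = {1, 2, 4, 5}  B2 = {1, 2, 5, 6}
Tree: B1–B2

No — vertex 3 appears in no bag.

A tree decomposition must satisfy three properties: every vertex lies in some bag; for every edge, both endpoints lie together in some bag; and for every vertex, the bags containing it form a connected subtree. Here vertex 3 appears in no bag, so the decomposition is invalid.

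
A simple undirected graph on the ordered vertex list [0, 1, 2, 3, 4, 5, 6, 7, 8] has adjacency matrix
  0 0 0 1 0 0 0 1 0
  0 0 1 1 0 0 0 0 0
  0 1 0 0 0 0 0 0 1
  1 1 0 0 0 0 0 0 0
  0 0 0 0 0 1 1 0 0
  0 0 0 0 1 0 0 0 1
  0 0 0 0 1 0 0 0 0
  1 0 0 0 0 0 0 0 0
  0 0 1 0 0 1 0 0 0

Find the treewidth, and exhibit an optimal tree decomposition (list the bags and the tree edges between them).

Every bag has size at most 2, so the width is 2 − 1 = 1 and tw(G) ≤ 1. Any graph with an edge has treewidth ≥ 1, and G has the edge 6–4. The upper and lower bounds meet at 1, so that is the treewidth.

Treewidth 1.
One such decomposition:
Bags: B1 = {4, 6}  B2 = {4, 5}  B3 = {5, 8}  B4 = {2, 8}  B5 = {1, 2}  B6 = {1, 3}  B7 = {0, 3}  B8 = {0, 7}
Tree: B1–B2, B2–B3, B3–B4, B4–B5, B5–B6, B6–B7, B7–B8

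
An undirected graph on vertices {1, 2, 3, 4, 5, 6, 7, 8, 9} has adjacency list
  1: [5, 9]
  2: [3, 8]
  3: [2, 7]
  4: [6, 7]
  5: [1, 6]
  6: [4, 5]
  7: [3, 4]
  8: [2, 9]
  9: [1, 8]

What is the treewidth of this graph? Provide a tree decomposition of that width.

Treewidth 2.
Bags: B1 = {1, 8, 9}  B2 = {1, 2, 8}  B3 = {1, 2, 3}  B4 = {1, 3, 7}  B5 = {1, 4, 7}  B6 = {1, 4, 6}  B7 = {1, 5, 6}
Tree: B1–B2, B2–B3, B3–B4, B4–B5, B5–B6, B6–B7

Each bag holds 3 vertices, so the decomposition has width 2, which upper-bounds the treewidth. Since 1–9–8–2–3–7–4–6–5–1 is a cycle in G, G is not acyclic. Forests are exactly the graphs of treewidth ≤ 1, so tw(G) ≥ 2. The upper and lower bounds meet at 2, so that is the treewidth.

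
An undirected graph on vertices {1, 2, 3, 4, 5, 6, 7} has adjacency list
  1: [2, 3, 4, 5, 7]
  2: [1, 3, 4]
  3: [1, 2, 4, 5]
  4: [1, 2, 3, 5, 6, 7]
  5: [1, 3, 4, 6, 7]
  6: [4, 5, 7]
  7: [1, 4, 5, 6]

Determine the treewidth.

A width-3 tree decomposition is:
Bags: B1 = {1, 3, 4, 5}  B2 = {1, 4, 5, 7}  B3 = {1, 2, 3, 4}  B4 = {4, 5, 6, 7}
Tree: B1–B2, B1–B3, B2–B4
Every bag has size at most 4, so the width is 4 − 1 = 3 and tw(G) ≤ 3. Conversely, {1, 2, 3, 4} is a clique of size 4, and the vertices of any clique must share a bag in every tree decomposition; so some bag has ≥ 4 vertices and tw(G) ≥ 3. The upper and lower bounds meet at 3, so that is the treewidth.

3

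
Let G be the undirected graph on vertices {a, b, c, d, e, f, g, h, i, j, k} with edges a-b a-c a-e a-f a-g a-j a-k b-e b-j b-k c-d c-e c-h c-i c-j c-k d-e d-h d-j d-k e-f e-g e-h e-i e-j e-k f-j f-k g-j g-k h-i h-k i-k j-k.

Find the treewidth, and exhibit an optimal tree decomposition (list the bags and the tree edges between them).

Treewidth 4.
Bags: B1 = {a, e, g, j, k}  B2 = {a, b, e, j, k}  B3 = {a, c, e, j, k}  B4 = {c, d, e, j, k}  B5 = {a, e, f, j, k}  B6 = {c, d, e, h, k}  B7 = {c, e, h, i, k}
Tree: B1–B2, B2–B3, B3–B4, B1–B5, B4–B6, B6–B7

Each bag holds 5 vertices, so the decomposition has width 4, which upper-bounds the treewidth. On the other hand G contains the 5-clique {c, d, e, j, k}. A clique must lie in a single bag of any decomposition, so no decomposition can have width below 4. The upper and lower bounds meet at 4, so that is the treewidth.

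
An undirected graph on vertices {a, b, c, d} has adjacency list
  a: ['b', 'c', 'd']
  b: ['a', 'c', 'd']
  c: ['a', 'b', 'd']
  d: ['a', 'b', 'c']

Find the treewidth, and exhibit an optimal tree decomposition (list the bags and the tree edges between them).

Treewidth 3.
One such decomposition:
Bags: B1 = {a, b, c, d}
Tree: (single bag)

A single bag containing all 4 vertices is trivially a valid decomposition of width 3. For the lower bound, the 4 vertices {a, b, c, d} are pairwise adjacent, and any tree decomposition puts a clique entirely inside one bag — forcing width ≥ 3. The upper and lower bounds meet at 3, so that is the treewidth.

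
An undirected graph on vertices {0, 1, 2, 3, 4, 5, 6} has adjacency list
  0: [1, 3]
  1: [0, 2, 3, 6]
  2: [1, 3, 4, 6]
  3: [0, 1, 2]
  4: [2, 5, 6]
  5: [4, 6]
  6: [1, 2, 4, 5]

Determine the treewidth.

2

A width-2 tree decomposition is:
Bags: B1 = {0, 1, 3}  B2 = {1, 2, 3}  B3 = {1, 2, 6}  B4 = {2, 4, 6}  B5 = {4, 5, 6}
Tree: B1–B2, B2–B3, B3–B4, B4–B5
Every bag has size at most 3, so the width is 3 − 1 = 2 and tw(G) ≤ 2. For the lower bound, the 3 vertices {0, 1, 3} are pairwise adjacent, and any tree decomposition puts a clique entirely inside one bag — forcing width ≥ 2. Combining the bounds, tw(G) = 2.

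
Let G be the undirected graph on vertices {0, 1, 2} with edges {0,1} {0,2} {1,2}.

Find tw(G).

2

A width-2 tree decomposition is:
Bags: B1 = {0, 1, 2}
Tree: (single bag)
With just one bag of size 3, the width is 3 − 1 = 2, so tw(G) ≤ 2. On the other hand G contains the 3-clique {0, 1, 2}. A clique must lie in a single bag of any decomposition, so no decomposition can have width below 2. Therefore the treewidth is 2.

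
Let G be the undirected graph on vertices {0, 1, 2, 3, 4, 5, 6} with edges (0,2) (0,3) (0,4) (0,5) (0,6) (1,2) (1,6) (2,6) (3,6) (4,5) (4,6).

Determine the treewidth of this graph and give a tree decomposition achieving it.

Each bag holds 3 vertices, so the decomposition has width 2, which upper-bounds the treewidth. For the lower bound, the 3 vertices {0, 4, 5} are pairwise adjacent, and any tree decomposition puts a clique entirely inside one bag — forcing width ≥ 2. The upper and lower bounds meet at 2, so that is the treewidth.

Treewidth 2.
One such decomposition:
Bags: B1 = {0, 2, 6}  B2 = {0, 3, 6}  B3 = {1, 2, 6}  B4 = {0, 4, 6}  B5 = {0, 4, 5}
Tree: B1–B2, B1–B3, B1–B4, B4–B5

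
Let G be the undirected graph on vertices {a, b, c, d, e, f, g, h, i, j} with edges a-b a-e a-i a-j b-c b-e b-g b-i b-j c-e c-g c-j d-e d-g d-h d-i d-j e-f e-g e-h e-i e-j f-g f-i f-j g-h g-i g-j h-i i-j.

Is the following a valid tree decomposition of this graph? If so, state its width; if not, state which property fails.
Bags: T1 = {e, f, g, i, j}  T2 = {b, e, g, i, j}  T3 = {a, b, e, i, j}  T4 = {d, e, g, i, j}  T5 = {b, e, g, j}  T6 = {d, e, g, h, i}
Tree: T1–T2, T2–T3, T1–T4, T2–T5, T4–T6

No — vertex c appears in no bag.

A tree decomposition must satisfy three properties: every vertex lies in some bag; for every edge, both endpoints lie together in some bag; and for every vertex, the bags containing it form a connected subtree. Here vertex c appears in no bag, so the decomposition is invalid.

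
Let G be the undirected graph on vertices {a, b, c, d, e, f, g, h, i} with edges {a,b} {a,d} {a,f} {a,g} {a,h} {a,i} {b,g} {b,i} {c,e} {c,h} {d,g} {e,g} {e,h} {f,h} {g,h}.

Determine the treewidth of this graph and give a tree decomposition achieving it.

The largest bag has 3 vertices, giving width 2; this decomposition certifies tw(G) ≤ 2. For the lower bound, the 3 vertices {e, g, h} are pairwise adjacent, and any tree decomposition puts a clique entirely inside one bag — forcing width ≥ 2. Therefore the treewidth is 2.

Treewidth 2.
One such decomposition:
Bags: B1 = {a, f, h}  B2 = {a, g, h}  B3 = {a, d, g}  B4 = {e, g, h}  B5 = {c, e, h}  B6 = {a, b, g}  B7 = {a, b, i}
Tree: B1–B2, B2–B3, B2–B4, B4–B5, B2–B6, B6–B7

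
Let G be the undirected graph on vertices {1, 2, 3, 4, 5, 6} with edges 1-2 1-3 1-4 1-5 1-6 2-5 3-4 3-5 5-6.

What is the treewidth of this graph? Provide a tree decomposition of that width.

Treewidth 2.
One optimal decomposition is:
Bags: B1 = {1, 5, 6}  B2 = {1, 2, 5}  B3 = {1, 3, 5}  B4 = {1, 3, 4}
Tree: B1–B2, B2–B3, B3–B4

Each bag holds 3 vertices, so the decomposition has width 2, which upper-bounds the treewidth. On the other hand G contains the 3-clique {1, 3, 4}. A clique must lie in a single bag of any decomposition, so no decomposition can have width below 2. Therefore the treewidth is 2.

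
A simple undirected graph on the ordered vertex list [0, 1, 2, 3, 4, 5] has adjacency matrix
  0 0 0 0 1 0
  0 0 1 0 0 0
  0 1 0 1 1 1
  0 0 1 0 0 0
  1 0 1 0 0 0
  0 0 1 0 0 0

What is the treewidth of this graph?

A width-1 tree decomposition is:
Bags: B1 = {1, 2}  B2 = {2, 4}  B3 = {0, 4}  B4 = {2, 5}  B5 = {2, 3}
Tree: B1–B2, B2–B3, B1–B4, B1–B5
The largest bag has 2 vertices, giving width 1; this decomposition certifies tw(G) ≤ 1. G has an edge, so its treewidth is at least 1. Combining the bounds, tw(G) = 1.

1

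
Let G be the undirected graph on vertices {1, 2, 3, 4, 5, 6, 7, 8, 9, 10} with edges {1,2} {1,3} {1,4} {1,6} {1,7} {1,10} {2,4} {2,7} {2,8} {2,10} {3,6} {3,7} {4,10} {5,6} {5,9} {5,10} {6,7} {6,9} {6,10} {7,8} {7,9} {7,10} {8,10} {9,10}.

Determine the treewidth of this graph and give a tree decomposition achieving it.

Treewidth 3.
One optimal decomposition is:
Bags: B1 = {1, 6, 7, 10}  B2 = {6, 7, 9, 10}  B3 = {5, 6, 9, 10}  B4 = {1, 3, 6, 7}  B5 = {1, 2, 7, 10}  B6 = {2, 7, 8, 10}  B7 = {1, 2, 4, 10}
Tree: B1–B2, B2–B3, B1–B4, B1–B5, B5–B6, B5–B7

Each bag holds 4 vertices, so the decomposition has width 3, which upper-bounds the treewidth. On the other hand G contains the 4-clique {1, 2, 4, 10}. A clique must lie in a single bag of any decomposition, so no decomposition can have width below 3. Therefore the treewidth is 3.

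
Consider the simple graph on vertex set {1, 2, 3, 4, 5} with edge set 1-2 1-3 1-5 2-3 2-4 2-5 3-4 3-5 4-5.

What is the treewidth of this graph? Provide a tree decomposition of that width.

Treewidth 3.
One such decomposition:
Bags: B1 = {1, 2, 3, 5}  B2 = {2, 3, 4, 5}
Tree: B1–B2

The largest bag has 4 vertices, giving width 3; this decomposition certifies tw(G) ≤ 3. For the lower bound, the 4 vertices {1, 2, 3, 5} are pairwise adjacent, and any tree decomposition puts a clique entirely inside one bag — forcing width ≥ 3. Combining the bounds, tw(G) = 3.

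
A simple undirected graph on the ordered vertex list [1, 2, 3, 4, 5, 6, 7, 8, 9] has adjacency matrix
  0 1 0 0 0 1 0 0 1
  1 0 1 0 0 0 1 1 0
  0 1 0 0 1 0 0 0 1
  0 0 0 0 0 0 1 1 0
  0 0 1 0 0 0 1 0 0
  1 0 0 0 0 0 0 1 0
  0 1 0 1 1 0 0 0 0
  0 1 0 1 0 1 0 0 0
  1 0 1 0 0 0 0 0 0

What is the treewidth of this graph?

3

A width-3 tree decomposition is:
Bags: B1 = {3, 5, 7, 9}  B2 = {2, 3, 7, 9}  B3 = {1, 2, 7, 9}  B4 = {1, 2, 4, 7}  B5 = {1, 2, 4, 8}  B6 = {1, 4, 6, 8}
Tree: B1–B2, B2–B3, B3–B4, B4–B5, B5–B6
Every bag has size at most 4, so the width is 4 − 1 = 3 and tw(G) ≤ 3. For the lower bound: the 4 vertex sets {3,5,9}, {7}, {2}, {1,4,6,8} are disjoint, each induces a connected subgraph, and every pair is joined by at least one edge of G. Contracting each set to a single vertex therefore yields K_{4} as a minor, and since treewidth is minor-monotone, tw(G) ≥ tw(K_{4}) = 3. Hence tw(G) = 3 exactly.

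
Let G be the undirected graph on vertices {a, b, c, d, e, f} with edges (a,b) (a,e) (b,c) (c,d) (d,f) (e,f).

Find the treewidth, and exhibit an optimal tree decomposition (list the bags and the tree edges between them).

Each bag holds 3 vertices, so the decomposition has width 2, which upper-bounds the treewidth. For the lower bound, G contains the cycle e–a–b–c–d–f–e, so G is not a forest; only forests have treewidth ≤ 1, hence tw(G) ≥ 2. The upper and lower bounds meet at 2, so that is the treewidth.

Treewidth 2.
One optimal decomposition is:
Bags: B1 = {a, b, e}  B2 = {b, c, e}  B3 = {c, d, e}  B4 = {d, e, f}
Tree: B1–B2, B2–B3, B3–B4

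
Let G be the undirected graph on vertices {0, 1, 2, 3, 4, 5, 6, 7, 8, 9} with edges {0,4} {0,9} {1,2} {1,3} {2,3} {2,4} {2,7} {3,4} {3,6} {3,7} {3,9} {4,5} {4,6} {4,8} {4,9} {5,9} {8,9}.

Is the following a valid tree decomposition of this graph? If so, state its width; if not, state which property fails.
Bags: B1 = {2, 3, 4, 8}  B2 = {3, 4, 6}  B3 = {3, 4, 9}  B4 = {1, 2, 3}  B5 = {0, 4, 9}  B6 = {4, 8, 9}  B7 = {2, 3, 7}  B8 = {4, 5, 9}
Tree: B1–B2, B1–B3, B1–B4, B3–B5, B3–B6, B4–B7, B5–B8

A tree decomposition must satisfy three properties: every vertex lies in some bag; for every edge, both endpoints lie together in some bag; and for every vertex, the bags containing it form a connected subtree. Here bags containing vertex 8 are not connected in the tree, so the decomposition is invalid.

No — bags containing vertex 8 are not connected in the tree.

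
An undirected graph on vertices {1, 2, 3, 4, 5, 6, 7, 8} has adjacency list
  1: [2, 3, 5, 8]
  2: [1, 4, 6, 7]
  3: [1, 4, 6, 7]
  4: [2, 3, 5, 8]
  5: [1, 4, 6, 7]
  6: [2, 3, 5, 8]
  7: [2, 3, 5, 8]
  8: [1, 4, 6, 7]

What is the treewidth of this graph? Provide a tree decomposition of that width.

Each bag holds 5 vertices, so the decomposition has width 4, which upper-bounds the treewidth. For the lower bound: the 5 vertex sets {1,2}, {5,7}, {6,8}, {3}, {4} are disjoint, each induces a connected subgraph, and every pair is joined by at least one edge of G. Contracting each set to a single vertex therefore yields K_{5} as a minor, and since treewidth is minor-monotone, tw(G) ≥ tw(K_{5}) = 4. Hence tw(G) = 4 exactly.

Treewidth 4.
One such decomposition:
Bags: B1 = {1, 2, 3, 5, 8}  B2 = {2, 3, 5, 7, 8}  B3 = {2, 3, 5, 6, 8}  B4 = {2, 3, 4, 5, 8}
Tree: B1–B2, B2–B3, B3–B4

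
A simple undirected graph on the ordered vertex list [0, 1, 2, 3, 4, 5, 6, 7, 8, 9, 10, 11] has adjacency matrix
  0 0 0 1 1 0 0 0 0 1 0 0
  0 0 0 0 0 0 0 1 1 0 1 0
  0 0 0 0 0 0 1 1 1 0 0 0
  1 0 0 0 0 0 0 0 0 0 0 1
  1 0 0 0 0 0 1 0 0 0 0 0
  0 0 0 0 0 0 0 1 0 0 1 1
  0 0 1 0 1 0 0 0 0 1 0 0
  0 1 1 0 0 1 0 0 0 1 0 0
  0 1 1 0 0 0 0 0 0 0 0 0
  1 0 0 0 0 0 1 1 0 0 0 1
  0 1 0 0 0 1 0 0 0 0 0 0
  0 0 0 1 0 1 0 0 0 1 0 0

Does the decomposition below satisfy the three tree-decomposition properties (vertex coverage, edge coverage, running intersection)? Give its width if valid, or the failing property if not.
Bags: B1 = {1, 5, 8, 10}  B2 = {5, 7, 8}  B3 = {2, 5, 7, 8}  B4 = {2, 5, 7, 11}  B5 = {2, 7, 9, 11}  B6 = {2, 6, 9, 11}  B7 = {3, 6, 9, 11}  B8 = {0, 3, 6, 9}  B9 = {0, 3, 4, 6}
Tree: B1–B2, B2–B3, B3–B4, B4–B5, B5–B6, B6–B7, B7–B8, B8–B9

A tree decomposition must satisfy three properties: every vertex lies in some bag; for every edge, both endpoints lie together in some bag; and for every vertex, the bags containing it form a connected subtree. Here edge (1,7) lies in no bag, so the decomposition is invalid.

No — edge (1,7) lies in no bag.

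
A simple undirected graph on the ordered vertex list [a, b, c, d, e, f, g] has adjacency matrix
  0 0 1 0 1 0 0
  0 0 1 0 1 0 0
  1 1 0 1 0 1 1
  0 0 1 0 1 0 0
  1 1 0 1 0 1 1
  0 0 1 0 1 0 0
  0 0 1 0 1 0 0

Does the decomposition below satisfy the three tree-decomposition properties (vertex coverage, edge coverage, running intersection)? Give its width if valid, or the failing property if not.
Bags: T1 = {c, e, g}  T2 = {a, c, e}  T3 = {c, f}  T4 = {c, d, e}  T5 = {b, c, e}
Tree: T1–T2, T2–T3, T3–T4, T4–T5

A tree decomposition must satisfy three properties: every vertex lies in some bag; for every edge, both endpoints lie together in some bag; and for every vertex, the bags containing it form a connected subtree. Here edge (e,f) lies in no bag, so the decomposition is invalid.

No — edge (e,f) lies in no bag.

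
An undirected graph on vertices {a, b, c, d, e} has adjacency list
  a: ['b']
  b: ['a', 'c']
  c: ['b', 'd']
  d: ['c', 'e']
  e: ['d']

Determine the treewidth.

1

A width-1 tree decomposition is:
Bags: B1 = {d, e}  B2 = {c, d}  B3 = {b, c}  B4 = {a, b}
Tree: B1–B2, B2–B3, B3–B4
Each bag holds 2 vertices, so the decomposition has width 1, which upper-bounds the treewidth. Since G has at least one edge (e.g. e–d), it is not an edgeless graph, so tw(G) ≥ 1. Therefore the treewidth is 1.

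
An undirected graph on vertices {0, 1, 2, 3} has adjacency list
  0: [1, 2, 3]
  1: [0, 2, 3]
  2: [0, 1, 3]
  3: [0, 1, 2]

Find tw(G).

A width-3 tree decomposition is:
Bags: B1 = {0, 1, 2, 3}
Tree: (single bag)
With just one bag of size 4, the width is 4 − 1 = 3, so tw(G) ≤ 3. On the other hand G contains the 4-clique {0, 1, 2, 3}. A clique must lie in a single bag of any decomposition, so no decomposition can have width below 3. Combining the bounds, tw(G) = 3.

3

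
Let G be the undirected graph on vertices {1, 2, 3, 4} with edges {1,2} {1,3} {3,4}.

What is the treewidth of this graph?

A width-1 tree decomposition is:
Bags: B1 = {1, 2}  B2 = {1, 3}  B3 = {3, 4}
Tree: B1–B2, B2–B3
The largest bag has 2 vertices, giving width 1; this decomposition certifies tw(G) ≤ 1. G has an edge, so its treewidth is at least 1. The upper and lower bounds meet at 1, so that is the treewidth.

1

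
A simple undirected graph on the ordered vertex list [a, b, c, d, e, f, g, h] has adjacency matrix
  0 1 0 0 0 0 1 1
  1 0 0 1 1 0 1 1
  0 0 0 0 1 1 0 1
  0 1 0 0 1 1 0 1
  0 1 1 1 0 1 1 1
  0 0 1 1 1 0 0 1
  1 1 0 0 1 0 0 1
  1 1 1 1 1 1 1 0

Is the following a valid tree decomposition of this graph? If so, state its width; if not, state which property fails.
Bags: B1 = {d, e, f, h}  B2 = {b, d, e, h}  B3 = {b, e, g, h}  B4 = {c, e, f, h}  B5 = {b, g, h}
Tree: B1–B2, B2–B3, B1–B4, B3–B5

No — vertex a appears in no bag.

A tree decomposition must satisfy three properties: every vertex lies in some bag; for every edge, both endpoints lie together in some bag; and for every vertex, the bags containing it form a connected subtree. Here vertex a appears in no bag, so the decomposition is invalid.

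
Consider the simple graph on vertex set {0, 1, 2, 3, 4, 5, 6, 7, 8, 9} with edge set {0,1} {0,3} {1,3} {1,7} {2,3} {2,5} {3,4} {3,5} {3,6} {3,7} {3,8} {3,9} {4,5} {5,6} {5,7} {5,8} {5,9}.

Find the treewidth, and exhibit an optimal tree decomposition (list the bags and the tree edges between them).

Treewidth 2.
Bags: B1 = {2, 3, 5}  B2 = {3, 5, 6}  B3 = {3, 5, 8}  B4 = {3, 5, 9}  B5 = {3, 5, 7}  B6 = {3, 4, 5}  B7 = {1, 3, 7}  B8 = {0, 1, 3}
Tree: B1–B2, B1–B3, B1–B4, B2–B5, B2–B6, B5–B7, B7–B8

Each bag holds 3 vertices, so the decomposition has width 2, which upper-bounds the treewidth. On the other hand G contains the 3-clique {0, 1, 3}. A clique must lie in a single bag of any decomposition, so no decomposition can have width below 2. The upper and lower bounds meet at 2, so that is the treewidth.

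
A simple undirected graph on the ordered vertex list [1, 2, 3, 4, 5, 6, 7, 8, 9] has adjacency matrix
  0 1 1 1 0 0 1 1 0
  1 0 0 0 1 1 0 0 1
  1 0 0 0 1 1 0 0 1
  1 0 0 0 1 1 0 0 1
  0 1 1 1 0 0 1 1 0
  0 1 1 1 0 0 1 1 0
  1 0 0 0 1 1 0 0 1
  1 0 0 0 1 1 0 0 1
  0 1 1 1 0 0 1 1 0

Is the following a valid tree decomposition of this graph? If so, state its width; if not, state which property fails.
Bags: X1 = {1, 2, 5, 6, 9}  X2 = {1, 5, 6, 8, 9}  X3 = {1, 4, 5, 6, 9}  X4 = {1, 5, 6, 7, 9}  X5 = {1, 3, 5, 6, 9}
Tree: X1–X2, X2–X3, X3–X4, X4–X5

Yes; width 4.

Checking the three conditions: (i) the bags cover all of {1, 2, 3, 4, 5, 6, 7, 8, 9}; (ii) for each edge, some bag contains both endpoints; (iii) the bags containing any fixed vertex form a subtree. All hold, so the decomposition is valid with width 5 − 1 = 4.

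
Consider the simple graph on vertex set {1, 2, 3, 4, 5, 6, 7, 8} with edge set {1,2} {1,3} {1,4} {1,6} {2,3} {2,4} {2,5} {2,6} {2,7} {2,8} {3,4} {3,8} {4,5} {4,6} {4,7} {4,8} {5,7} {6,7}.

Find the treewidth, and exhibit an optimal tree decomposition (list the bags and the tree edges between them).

The largest bag has 4 vertices, giving width 3; this decomposition certifies tw(G) ≤ 3. Conversely, {2, 3, 4, 8} is a clique of size 4, and the vertices of any clique must share a bag in every tree decomposition; so some bag has ≥ 4 vertices and tw(G) ≥ 3. Hence tw(G) = 3 exactly.

Treewidth 3.
One such decomposition:
Bags: B1 = {1, 2, 4, 6}  B2 = {2, 4, 6, 7}  B3 = {2, 4, 5, 7}  B4 = {1, 2, 3, 4}  B5 = {2, 3, 4, 8}
Tree: B1–B2, B2–B3, B1–B4, B4–B5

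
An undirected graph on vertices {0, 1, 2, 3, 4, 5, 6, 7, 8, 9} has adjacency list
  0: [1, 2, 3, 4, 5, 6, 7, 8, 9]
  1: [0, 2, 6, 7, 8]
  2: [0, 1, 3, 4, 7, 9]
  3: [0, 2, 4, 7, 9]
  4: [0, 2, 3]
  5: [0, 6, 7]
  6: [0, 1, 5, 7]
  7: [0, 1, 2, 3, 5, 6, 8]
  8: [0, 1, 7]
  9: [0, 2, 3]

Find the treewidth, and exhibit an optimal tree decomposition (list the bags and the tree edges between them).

Treewidth 3.
One such decomposition:
Bags: B1 = {0, 1, 2, 7}  B2 = {0, 1, 6, 7}  B3 = {0, 2, 3, 7}  B4 = {0, 5, 6, 7}  B5 = {0, 2, 3, 4}  B6 = {0, 1, 7, 8}  B7 = {0, 2, 3, 9}
Tree: B1–B2, B1–B3, B2–B4, B3–B5, B2–B6, B5–B7

Each bag holds 4 vertices, so the decomposition has width 3, which upper-bounds the treewidth. On the other hand G contains the 4-clique {0, 2, 3, 9}. A clique must lie in a single bag of any decomposition, so no decomposition can have width below 3. Combining the bounds, tw(G) = 3.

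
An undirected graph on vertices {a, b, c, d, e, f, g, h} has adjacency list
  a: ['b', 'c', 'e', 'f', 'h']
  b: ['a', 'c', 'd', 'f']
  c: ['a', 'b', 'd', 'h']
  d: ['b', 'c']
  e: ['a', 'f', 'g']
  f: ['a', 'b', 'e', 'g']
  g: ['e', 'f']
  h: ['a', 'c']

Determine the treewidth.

2

A width-2 tree decomposition is:
Bags: B1 = {a, b, f}  B2 = {a, b, c}  B3 = {a, e, f}  B4 = {e, f, g}  B5 = {a, c, h}  B6 = {b, c, d}
Tree: B1–B2, B1–B3, B3–B4, B2–B5, B2–B6
Each bag holds 3 vertices, so the decomposition has width 2, which upper-bounds the treewidth. Conversely, {b, c, d} is a clique of size 3, and the vertices of any clique must share a bag in every tree decomposition; so some bag has ≥ 3 vertices and tw(G) ≥ 2. Therefore the treewidth is 2.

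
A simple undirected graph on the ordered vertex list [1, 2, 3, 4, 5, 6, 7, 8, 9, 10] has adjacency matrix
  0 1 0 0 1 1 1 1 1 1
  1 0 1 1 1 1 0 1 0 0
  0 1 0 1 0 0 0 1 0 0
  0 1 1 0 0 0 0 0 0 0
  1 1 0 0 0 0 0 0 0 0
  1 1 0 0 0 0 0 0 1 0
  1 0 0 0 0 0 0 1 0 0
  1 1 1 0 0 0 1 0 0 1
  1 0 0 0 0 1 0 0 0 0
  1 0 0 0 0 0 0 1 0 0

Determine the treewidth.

A width-2 tree decomposition is:
Bags: B1 = {1, 2, 6}  B2 = {1, 2, 8}  B3 = {1, 2, 5}  B4 = {2, 3, 8}  B5 = {1, 6, 9}  B6 = {1, 8, 10}  B7 = {2, 3, 4}  B8 = {1, 7, 8}
Tree: B1–B2, B1–B3, B2–B4, B1–B5, B2–B6, B4–B7, B6–B8
Each bag holds 3 vertices, so the decomposition has width 2, which upper-bounds the treewidth. For the lower bound, the 3 vertices {1, 6, 9} are pairwise adjacent, and any tree decomposition puts a clique entirely inside one bag — forcing width ≥ 2. Combining the bounds, tw(G) = 2.

2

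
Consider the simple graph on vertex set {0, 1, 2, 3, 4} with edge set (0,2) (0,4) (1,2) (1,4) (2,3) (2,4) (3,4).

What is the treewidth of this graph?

A width-2 tree decomposition is:
Bags: B1 = {2, 3, 4}  B2 = {1, 2, 4}  B3 = {0, 2, 4}
Tree: B1–B2, B1–B3
The largest bag has 3 vertices, giving width 2; this decomposition certifies tw(G) ≤ 2. On the other hand G contains the 3-clique {0, 2, 4}. A clique must lie in a single bag of any decomposition, so no decomposition can have width below 2. Therefore the treewidth is 2.

2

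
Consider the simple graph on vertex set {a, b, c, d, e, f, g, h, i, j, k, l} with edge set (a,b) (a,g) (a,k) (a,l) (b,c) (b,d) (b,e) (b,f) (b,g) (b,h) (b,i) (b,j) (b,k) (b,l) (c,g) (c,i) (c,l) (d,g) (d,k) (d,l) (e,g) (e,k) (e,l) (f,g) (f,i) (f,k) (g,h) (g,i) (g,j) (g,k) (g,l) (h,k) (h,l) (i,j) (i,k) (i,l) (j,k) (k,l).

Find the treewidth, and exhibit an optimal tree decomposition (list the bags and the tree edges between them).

Treewidth 4.
One such decomposition:
Bags: B1 = {b, e, g, k, l}  B2 = {b, g, i, k, l}  B3 = {b, d, g, k, l}  B4 = {b, c, g, i, l}  B5 = {a, b, g, k, l}  B6 = {b, g, h, k, l}  B7 = {b, g, i, j, k}  B8 = {b, f, g, i, k}
Tree: B1–B2, B1–B3, B2–B4, B2–B5, B5–B6, B2–B7, B7–B8

The largest bag has 5 vertices, giving width 4; this decomposition certifies tw(G) ≤ 4. For the lower bound, the 5 vertices {b, c, g, i, l} are pairwise adjacent, and any tree decomposition puts a clique entirely inside one bag — forcing width ≥ 4. Combining the bounds, tw(G) = 4.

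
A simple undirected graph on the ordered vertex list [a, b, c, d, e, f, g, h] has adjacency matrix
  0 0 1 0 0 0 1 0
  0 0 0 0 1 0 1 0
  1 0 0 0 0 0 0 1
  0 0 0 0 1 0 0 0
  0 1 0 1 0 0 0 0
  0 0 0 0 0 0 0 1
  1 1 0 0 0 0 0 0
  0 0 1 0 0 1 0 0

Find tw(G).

A width-1 tree decomposition is:
Bags: B1 = {f, h}  B2 = {c, h}  B3 = {a, c}  B4 = {a, g}  B5 = {b, g}  B6 = {b, e}  B7 = {d, e}
Tree: B1–B2, B2–B3, B3–B4, B4–B5, B5–B6, B6–B7
The largest bag has 2 vertices, giving width 1; this decomposition certifies tw(G) ≤ 1. Any graph with an edge has treewidth ≥ 1, and G has the edge f–h. Combining the bounds, tw(G) = 1.

1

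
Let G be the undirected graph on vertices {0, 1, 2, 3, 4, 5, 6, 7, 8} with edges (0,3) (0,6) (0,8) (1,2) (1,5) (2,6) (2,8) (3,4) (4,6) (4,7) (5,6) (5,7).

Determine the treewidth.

A width-3 tree decomposition is:
Bags: B1 = {0, 3, 4, 7}  B2 = {0, 4, 6, 7}  B3 = {0, 5, 6, 7}  B4 = {0, 5, 6, 8}  B5 = {2, 5, 6, 8}  B6 = {1, 2, 5, 8}
Tree: B1–B2, B2–B3, B3–B4, B4–B5, B5–B6
The largest bag has 4 vertices, giving width 3; this decomposition certifies tw(G) ≤ 3. For the lower bound: the 4 vertex sets {3,4,7}, {0}, {6}, {1,2,5,8} are disjoint, each induces a connected subgraph, and every pair is joined by at least one edge of G. Contracting each set to a single vertex therefore yields K_{4} as a minor, and since treewidth is minor-monotone, tw(G) ≥ tw(K_{4}) = 3. Hence tw(G) = 3 exactly.

3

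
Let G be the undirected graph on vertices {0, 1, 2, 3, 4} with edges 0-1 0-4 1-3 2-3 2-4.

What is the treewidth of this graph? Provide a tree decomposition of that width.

Treewidth 2.
One optimal decomposition is:
Bags: B1 = {0, 1, 3}  B2 = {0, 3, 4}  B3 = {2, 3, 4}
Tree: B1–B2, B2–B3

Every bag has size at most 3, so the width is 3 − 1 = 2 and tw(G) ≤ 2. For the lower bound, G contains the cycle 3–1–0–4–2–3, so G is not a forest; only forests have treewidth ≤ 1, hence tw(G) ≥ 2. Therefore the treewidth is 2.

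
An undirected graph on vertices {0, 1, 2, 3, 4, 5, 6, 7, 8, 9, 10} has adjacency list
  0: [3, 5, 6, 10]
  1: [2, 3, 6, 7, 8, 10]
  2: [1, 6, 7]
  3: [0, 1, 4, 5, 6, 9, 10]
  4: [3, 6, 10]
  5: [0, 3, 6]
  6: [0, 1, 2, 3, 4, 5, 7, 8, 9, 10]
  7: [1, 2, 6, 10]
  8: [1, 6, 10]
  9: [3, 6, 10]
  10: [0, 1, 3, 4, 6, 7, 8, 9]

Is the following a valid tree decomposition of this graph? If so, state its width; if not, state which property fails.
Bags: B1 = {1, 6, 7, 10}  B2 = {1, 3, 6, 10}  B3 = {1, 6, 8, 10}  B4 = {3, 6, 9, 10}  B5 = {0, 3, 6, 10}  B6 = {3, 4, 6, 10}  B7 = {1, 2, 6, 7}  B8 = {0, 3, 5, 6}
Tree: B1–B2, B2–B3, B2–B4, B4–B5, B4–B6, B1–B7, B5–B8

Vertex coverage: the bags together contain {0, 1, 2, 3, 4, 5, 6, 7, 8, 9, 10}, the full vertex set. Edge coverage: each edge of G has both endpoints in at least one bag. Running intersection: for every vertex, the bags containing it form a connected subtree. All three properties hold, so this is a valid tree decomposition of width max|bag| − 1 = 3, and hence tw(G) ≤ 3.

Yes; width 3.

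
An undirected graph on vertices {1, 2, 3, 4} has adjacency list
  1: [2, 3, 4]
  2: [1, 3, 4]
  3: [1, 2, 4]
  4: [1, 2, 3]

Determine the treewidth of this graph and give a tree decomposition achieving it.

With just one bag of size 4, the width is 4 − 1 = 3, so tw(G) ≤ 3. For the lower bound, the 4 vertices {1, 2, 3, 4} are pairwise adjacent, and any tree decomposition puts a clique entirely inside one bag — forcing width ≥ 3. Hence tw(G) = 3 exactly.

Treewidth 3.
One such decomposition:
Bags: B1 = {1, 2, 3, 4}
Tree: (single bag)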